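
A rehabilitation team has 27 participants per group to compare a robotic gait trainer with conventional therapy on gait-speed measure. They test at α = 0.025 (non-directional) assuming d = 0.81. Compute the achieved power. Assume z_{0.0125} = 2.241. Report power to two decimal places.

power ≈ 0.77

For two equal groups, power = Φ(d·√(n/2) − z_{α/2}).
d·√(n/2) = 0.81 × √(27/2) = 0.81 × 3.674 = 2.976.
z_β = 2.976 − 2.241 = 0.735.
Power = Φ(0.735) = 0.769.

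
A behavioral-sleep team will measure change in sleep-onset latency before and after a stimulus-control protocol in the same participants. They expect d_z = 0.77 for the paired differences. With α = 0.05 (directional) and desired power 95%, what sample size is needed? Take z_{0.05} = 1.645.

n = 19 pairs

For a paired (one-sample on differences) test: n = ((z_{α} + z_β) / d)².
z_{α} + z_β = 1.645 + 1.645 = 3.290.
n = (3.290 / 0.77)² = 4.273² = 18.26.
Round up.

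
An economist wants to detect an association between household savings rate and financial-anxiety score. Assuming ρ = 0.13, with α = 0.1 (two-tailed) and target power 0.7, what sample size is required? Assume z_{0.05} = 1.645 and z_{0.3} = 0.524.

n = 279

Fisher's z: C = ½·ln((1+r)/(1−r)) = ½·ln(1.2989) = 0.1307.
n = ((z_{α/2} + z_β)/C)² + 3.
(1.645 + 0.524) / 0.1307 = 2.169 / 0.1307 = 16.595.
n = 16.595² + 3 = 275.40 + 3 = 278.4.
Round up.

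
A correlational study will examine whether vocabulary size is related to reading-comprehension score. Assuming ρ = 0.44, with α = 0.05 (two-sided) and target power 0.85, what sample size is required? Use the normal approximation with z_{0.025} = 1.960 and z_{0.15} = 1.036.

n = 44

Fisher's z: C = ½·ln((1+r)/(1−r)) = ½·ln(2.5714) = 0.4722.
n = ((z_{α/2} + z_β)/C)² + 3.
(1.960 + 1.036) / 0.4722 = 2.996 / 0.4722 = 6.345.
n = 6.345² + 3 = 40.26 + 3 = 43.3.
Round up.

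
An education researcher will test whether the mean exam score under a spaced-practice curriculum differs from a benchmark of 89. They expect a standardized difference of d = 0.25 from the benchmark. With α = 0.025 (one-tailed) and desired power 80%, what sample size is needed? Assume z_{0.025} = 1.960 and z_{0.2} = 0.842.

n = 126

For a one-sample test: n = ((z_{α} + z_β) / d)².
z_{α} + z_β = 1.960 + 0.842 = 2.802.
n = (2.802 / 0.25)² = 11.208² = 125.62.
Round up.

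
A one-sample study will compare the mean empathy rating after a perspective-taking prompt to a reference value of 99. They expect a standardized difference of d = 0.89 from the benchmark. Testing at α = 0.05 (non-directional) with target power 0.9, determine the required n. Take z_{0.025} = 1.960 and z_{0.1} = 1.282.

n = 14

For a one-sample test: n = ((z_{α/2} + z_β) / d)².
z_{α/2} + z_β = 1.960 + 1.282 = 3.242.
n = (3.242 / 0.89)² = 3.643² = 13.27.
Round up.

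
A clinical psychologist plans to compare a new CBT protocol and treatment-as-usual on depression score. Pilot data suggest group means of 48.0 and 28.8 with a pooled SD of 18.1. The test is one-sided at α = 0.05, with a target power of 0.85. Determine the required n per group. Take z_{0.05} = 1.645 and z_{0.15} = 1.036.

Cohen's d = |M₁ − M₂| / SD_pooled = |48.0 − 28.8| / 18.1 = 19.2 / 18.1 = 1.061.
For two independent groups with equal n: n = 2·((z_{α} + z_β) / d)².
z_{α} + z_β = 1.645 + 1.036 = 2.681.
n = 2 × (2.681 / 1.061)² = 2 × 2.527² = 2 × 6.39 = 12.8.
Round up to the next whole participant.

n = 13 per group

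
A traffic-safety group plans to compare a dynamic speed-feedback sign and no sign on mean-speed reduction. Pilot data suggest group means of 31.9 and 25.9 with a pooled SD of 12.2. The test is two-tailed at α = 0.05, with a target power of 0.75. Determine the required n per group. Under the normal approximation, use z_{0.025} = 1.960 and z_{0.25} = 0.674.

n = 58 per group

Cohen's d = |M₁ − M₂| / SD_pooled = |31.9 − 25.9| / 12.2 = 6.0 / 12.2 = 0.492.
For two independent groups with equal n: n = 2·((z_{α/2} + z_β) / d)².
z_{α/2} + z_β = 1.960 + 0.674 = 2.634.
n = 2 × (2.634 / 0.492)² = 2 × 5.354² = 2 × 28.66 = 57.3.
Round up to the next whole participant.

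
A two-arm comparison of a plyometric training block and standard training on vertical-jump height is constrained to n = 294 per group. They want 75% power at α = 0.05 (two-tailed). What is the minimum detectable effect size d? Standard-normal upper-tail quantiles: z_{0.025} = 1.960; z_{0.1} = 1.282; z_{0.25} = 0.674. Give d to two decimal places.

For two independent groups of n = 294 each: d_min = (z_{α/2} + z_β)·√(2/n).
z-sum = 1.960 + 0.674 = 2.634.
d_min = 2.634 × √(2/294) = 2.634 × 0.0825 = 0.217.

d_min ≈ 0.22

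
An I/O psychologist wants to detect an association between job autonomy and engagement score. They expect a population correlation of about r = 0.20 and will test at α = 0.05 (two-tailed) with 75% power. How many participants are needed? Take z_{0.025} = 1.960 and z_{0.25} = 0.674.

Fisher's z: C = ½·ln((1+r)/(1−r)) = ½·ln(1.5000) = 0.2027.
n = ((z_{α/2} + z_β)/C)² + 3.
(1.960 + 0.674) / 0.2027 = 2.634 / 0.2027 = 12.995.
n = 12.995² + 3 = 168.86 + 3 = 171.9.
Round up.

n = 172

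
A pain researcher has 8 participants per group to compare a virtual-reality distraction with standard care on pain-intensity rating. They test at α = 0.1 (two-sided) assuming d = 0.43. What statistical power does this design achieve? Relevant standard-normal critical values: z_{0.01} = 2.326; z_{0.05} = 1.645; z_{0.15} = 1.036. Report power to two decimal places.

power ≈ 0.22

For two equal groups, power = Φ(d·√(n/2) − z_{α/2}).
d·√(n/2) = 0.43 × √(8/2) = 0.43 × 2.000 = 0.860.
z_β = 0.860 − 1.645 = -0.785.
Power = Φ(-0.785) = 0.216.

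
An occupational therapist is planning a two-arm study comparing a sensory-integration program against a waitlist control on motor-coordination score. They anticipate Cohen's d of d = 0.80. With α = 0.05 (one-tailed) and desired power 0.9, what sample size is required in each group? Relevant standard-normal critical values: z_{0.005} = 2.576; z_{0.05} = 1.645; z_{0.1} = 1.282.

For two independent groups with equal n: n = 2·((z_{α} + z_β) / d)².
z_{α} + z_β = 1.645 + 1.282 = 2.927.
n = 2 × (2.927 / 0.80)² = 2 × 3.659² = 2 × 13.39 = 26.8.
Round up to the next whole participant.

n = 27 per group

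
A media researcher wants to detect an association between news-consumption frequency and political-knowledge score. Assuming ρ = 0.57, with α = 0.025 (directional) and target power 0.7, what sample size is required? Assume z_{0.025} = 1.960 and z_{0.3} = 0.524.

Fisher's z: C = ½·ln((1+r)/(1−r)) = ½·ln(3.6512) = 0.6475.
n = ((z_{α} + z_β)/C)² + 3.
(1.960 + 0.524) / 0.6475 = 2.484 / 0.6475 = 3.836.
n = 3.836² + 3 = 14.72 + 3 = 17.7.
Round up.

n = 18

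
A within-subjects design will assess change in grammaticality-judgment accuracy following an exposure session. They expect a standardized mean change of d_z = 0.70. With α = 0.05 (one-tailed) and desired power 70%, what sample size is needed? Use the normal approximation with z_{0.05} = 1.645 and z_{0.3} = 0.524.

n = 10 pairs

For a paired (one-sample on differences) test: n = ((z_{α} + z_β) / d)².
z_{α} + z_β = 1.645 + 0.524 = 2.169.
n = (2.169 / 0.70)² = 3.099² = 9.60.
Round up.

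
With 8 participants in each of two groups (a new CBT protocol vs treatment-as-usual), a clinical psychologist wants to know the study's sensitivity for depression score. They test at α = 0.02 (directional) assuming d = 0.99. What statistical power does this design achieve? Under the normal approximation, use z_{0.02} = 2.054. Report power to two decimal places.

power ≈ 0.47

For two equal groups, power = Φ(d·√(n/2) − z_{α}).
d·√(n/2) = 0.99 × √(8/2) = 0.99 × 2.000 = 1.980.
z_β = 1.980 − 2.054 = -0.074.
Power = Φ(-0.074) = 0.471.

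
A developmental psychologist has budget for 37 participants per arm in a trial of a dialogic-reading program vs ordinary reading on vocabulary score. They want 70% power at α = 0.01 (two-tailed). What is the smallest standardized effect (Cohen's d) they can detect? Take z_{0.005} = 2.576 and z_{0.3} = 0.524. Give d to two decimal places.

d_min ≈ 0.72

For two independent groups of n = 37 each: d_min = (z_{α/2} + z_β)·√(2/n).
z-sum = 2.576 + 0.524 = 3.100.
d_min = 3.100 × √(2/37) = 3.100 × 0.2325 = 0.721.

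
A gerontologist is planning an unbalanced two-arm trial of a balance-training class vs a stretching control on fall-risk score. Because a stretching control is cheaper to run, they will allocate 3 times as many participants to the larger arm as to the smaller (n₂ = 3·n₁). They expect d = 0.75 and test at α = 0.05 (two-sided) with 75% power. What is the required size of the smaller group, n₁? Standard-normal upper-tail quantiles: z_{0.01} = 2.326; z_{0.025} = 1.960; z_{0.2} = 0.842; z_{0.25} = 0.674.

With allocation ratio k = n₂/n₁ = 3, Var(x̄₁−x̄₂) = σ²(1/n₁ + 1/(k·n₁)) = σ²·(k+1)/(k·n₁).
So n₁ = (1 + 1/k)·((z_{α/2} + z_β)/d)² = 1.333 × (2.634/0.75)².
n₁ = 1.333 × 12.33 = 16.4.
Round up: n₁ = 17, giving n₂ = 3 × 17 = 51.

n₁ = 17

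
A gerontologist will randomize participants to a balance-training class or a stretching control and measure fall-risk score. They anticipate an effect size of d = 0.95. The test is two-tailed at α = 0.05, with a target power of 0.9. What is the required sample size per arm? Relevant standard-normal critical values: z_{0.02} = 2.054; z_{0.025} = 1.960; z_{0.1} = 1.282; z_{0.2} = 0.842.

n = 24 per group

For two independent groups with equal n: n = 2·((z_{α/2} + z_β) / d)².
z_{α/2} + z_β = 1.960 + 1.282 = 3.242.
n = 2 × (3.242 / 0.95)² = 2 × 3.413² = 2 × 11.65 = 23.3.
Round up to the next whole participant.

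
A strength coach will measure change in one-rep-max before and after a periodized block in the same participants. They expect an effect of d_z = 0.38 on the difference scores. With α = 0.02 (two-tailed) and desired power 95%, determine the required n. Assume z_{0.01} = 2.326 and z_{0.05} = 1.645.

n = 110 pairs

For a paired (one-sample on differences) test: n = ((z_{α/2} + z_β) / d)².
z_{α/2} + z_β = 2.326 + 1.645 = 3.971.
n = (3.971 / 0.38)² = 10.450² = 109.20.
Round up.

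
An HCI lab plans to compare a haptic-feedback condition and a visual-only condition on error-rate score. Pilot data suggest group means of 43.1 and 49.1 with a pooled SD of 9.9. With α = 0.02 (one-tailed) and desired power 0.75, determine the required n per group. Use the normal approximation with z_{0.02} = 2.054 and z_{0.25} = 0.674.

Cohen's d = |M₁ − M₂| / SD_pooled = |43.1 − 49.1| / 9.9 = 6.0 / 9.9 = 0.606.
For two independent groups with equal n: n = 2·((z_{α} + z_β) / d)².
z_{α} + z_β = 2.054 + 0.674 = 2.728.
n = 2 × (2.728 / 0.606)² = 2 × 4.502² = 2 × 20.26 = 40.5.
Round up to the next whole participant.

n = 41 per group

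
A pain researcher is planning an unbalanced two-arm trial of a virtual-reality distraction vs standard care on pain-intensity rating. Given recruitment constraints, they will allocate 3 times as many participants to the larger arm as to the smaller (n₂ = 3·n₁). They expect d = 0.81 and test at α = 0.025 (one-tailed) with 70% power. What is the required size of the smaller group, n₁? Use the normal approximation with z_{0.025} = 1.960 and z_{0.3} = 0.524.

n₁ = 13

With allocation ratio k = n₂/n₁ = 3, Var(x̄₁−x̄₂) = σ²(1/n₁ + 1/(k·n₁)) = σ²·(k+1)/(k·n₁).
So n₁ = (1 + 1/k)·((z_{α} + z_β)/d)² = 1.333 × (2.484/0.81)².
n₁ = 1.333 × 9.40 = 12.5.
Round up: n₁ = 13, giving n₂ = 3 × 13 = 39.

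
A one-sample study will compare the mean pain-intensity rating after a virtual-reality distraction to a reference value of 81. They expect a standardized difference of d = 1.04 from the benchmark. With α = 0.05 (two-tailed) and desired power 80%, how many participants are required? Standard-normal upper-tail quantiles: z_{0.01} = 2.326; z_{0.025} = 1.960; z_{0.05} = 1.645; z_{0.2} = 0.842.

n = 8

For a one-sample test: n = ((z_{α/2} + z_β) / d)².
z_{α/2} + z_β = 1.960 + 0.842 = 2.802.
n = (2.802 / 1.04)² = 2.694² = 7.26.
Round up.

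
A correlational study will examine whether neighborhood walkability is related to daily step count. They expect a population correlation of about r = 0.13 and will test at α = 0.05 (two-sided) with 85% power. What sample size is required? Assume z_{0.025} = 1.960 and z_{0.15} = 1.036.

n = 529

Fisher's z: C = ½·ln((1+r)/(1−r)) = ½·ln(1.2989) = 0.1307.
n = ((z_{α/2} + z_β)/C)² + 3.
(1.960 + 1.036) / 0.1307 = 2.996 / 0.1307 = 22.923.
n = 22.923² + 3 = 525.45 + 3 = 528.5.
Round up.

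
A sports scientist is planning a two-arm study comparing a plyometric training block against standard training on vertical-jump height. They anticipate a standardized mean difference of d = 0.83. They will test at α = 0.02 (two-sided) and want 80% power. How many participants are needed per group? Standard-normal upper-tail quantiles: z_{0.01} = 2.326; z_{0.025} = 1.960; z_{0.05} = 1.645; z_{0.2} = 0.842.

n = 30 per group

For two independent groups with equal n: n = 2·((z_{α/2} + z_β) / d)².
z_{α/2} + z_β = 2.326 + 0.842 = 3.168.
n = 2 × (3.168 / 0.83)² = 2 × 3.817² = 2 × 14.57 = 29.1.
Round up to the next whole participant.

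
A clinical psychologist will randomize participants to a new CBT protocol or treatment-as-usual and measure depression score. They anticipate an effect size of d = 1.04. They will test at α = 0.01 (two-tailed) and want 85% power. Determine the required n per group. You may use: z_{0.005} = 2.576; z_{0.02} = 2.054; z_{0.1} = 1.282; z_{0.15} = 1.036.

n = 25 per group

For two independent groups with equal n: n = 2·((z_{α/2} + z_β) / d)².
z_{α/2} + z_β = 2.576 + 1.036 = 3.612.
n = 2 × (3.612 / 1.04)² = 2 × 3.473² = 2 × 12.06 = 24.1.
Round up to the next whole participant.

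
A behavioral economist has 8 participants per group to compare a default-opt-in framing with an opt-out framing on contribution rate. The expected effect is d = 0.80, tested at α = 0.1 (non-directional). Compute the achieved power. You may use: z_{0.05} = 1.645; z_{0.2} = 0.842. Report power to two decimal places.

power ≈ 0.48

For two equal groups, power = Φ(d·√(n/2) − z_{α/2}).
d·√(n/2) = 0.80 × √(8/2) = 0.80 × 2.000 = 1.600.
z_β = 1.600 − 1.645 = -0.045.
Power = Φ(-0.045) = 0.482.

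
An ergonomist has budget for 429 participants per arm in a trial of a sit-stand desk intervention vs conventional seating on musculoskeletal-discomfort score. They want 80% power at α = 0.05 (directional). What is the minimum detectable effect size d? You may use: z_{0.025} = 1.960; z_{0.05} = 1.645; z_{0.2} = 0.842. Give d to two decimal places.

For two independent groups of n = 429 each: d_min = (z_{α} + z_β)·√(2/n).
z-sum = 1.645 + 0.842 = 2.487.
d_min = 2.487 × √(2/429) = 2.487 × 0.0683 = 0.170.

d_min ≈ 0.17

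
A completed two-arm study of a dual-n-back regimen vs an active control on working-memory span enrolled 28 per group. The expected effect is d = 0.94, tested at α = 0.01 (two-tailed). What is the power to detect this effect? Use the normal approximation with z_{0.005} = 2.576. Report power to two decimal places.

power ≈ 0.83

For two equal groups, power = Φ(d·√(n/2) − z_{α/2}).
d·√(n/2) = 0.94 × √(28/2) = 0.94 × 3.742 = 3.517.
z_β = 3.517 − 2.576 = 0.941.
Power = Φ(0.941) = 0.827.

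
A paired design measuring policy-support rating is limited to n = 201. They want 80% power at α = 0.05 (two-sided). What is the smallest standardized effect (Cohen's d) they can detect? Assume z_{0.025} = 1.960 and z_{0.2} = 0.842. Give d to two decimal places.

d_min ≈ 0.20

For a single sample (or paired design) of n = 201: d_min = (z_{α/2} + z_β)/√n.
z-sum = 1.960 + 0.842 = 2.802.
d_min = 2.802 / √201 = 2.802 / 14.177 = 0.198.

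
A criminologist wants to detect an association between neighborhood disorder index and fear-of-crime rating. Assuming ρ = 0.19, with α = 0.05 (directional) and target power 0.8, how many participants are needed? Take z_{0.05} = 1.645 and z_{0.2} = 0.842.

Fisher's z: C = ½·ln((1+r)/(1−r)) = ½·ln(1.4691) = 0.1923.
n = ((z_{α} + z_β)/C)² + 3.
(1.645 + 0.842) / 0.1923 = 2.487 / 0.1923 = 12.933.
n = 12.933² + 3 = 167.26 + 3 = 170.3.
Round up.

n = 171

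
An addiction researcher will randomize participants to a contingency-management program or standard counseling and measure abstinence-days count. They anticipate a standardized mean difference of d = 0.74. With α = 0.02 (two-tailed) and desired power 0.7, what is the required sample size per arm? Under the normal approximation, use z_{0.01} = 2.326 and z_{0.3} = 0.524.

For two independent groups with equal n: n = 2·((z_{α/2} + z_β) / d)².
z_{α/2} + z_β = 2.326 + 0.524 = 2.850.
n = 2 × (2.850 / 0.74)² = 2 × 3.851² = 2 × 14.83 = 29.7.
Round up to the next whole participant.

n = 30 per group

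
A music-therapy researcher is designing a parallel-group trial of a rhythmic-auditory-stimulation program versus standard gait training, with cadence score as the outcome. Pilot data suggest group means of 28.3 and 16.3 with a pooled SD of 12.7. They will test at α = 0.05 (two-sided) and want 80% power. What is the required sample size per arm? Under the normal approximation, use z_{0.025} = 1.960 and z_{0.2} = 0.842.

n = 18 per group

Cohen's d = |M₁ − M₂| / SD_pooled = |28.3 − 16.3| / 12.7 = 12.0 / 12.7 = 0.945.
For two independent groups with equal n: n = 2·((z_{α/2} + z_β) / d)².
z_{α/2} + z_β = 1.960 + 0.842 = 2.802.
n = 2 × (2.802 / 0.945)² = 2 × 2.965² = 2 × 8.79 = 17.6.
Round up to the next whole participant.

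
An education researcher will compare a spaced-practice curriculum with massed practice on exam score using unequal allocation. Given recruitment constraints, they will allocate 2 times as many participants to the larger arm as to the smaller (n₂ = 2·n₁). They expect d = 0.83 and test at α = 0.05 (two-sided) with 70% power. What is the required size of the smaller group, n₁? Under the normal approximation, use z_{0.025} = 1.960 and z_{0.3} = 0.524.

n₁ = 14

With allocation ratio k = n₂/n₁ = 2, Var(x̄₁−x̄₂) = σ²(1/n₁ + 1/(k·n₁)) = σ²·(k+1)/(k·n₁).
So n₁ = (1 + 1/k)·((z_{α/2} + z_β)/d)² = 1.500 × (2.484/0.83)².
n₁ = 1.500 × 8.96 = 13.4.
Round up: n₁ = 14, giving n₂ = 2 × 14 = 28.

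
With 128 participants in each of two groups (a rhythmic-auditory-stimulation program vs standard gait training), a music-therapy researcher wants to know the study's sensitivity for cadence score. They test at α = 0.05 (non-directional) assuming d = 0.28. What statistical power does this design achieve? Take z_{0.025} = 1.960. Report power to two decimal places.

power ≈ 0.61

For two equal groups, power = Φ(d·√(n/2) − z_{α/2}).
d·√(n/2) = 0.28 × √(128/2) = 0.28 × 8.000 = 2.240.
z_β = 2.240 − 1.960 = 0.280.
Power = Φ(0.280) = 0.610.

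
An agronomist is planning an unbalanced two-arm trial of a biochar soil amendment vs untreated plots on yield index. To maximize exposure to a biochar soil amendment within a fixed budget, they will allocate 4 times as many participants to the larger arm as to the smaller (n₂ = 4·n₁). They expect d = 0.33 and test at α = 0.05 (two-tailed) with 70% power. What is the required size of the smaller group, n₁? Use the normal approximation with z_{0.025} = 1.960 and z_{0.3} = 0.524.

n₁ = 71

With allocation ratio k = n₂/n₁ = 4, Var(x̄₁−x̄₂) = σ²(1/n₁ + 1/(k·n₁)) = σ²·(k+1)/(k·n₁).
So n₁ = (1 + 1/k)·((z_{α/2} + z_β)/d)² = 1.250 × (2.484/0.33)².
n₁ = 1.250 × 56.66 = 70.8.
Round up: n₁ = 71, giving n₂ = 4 × 71 = 284.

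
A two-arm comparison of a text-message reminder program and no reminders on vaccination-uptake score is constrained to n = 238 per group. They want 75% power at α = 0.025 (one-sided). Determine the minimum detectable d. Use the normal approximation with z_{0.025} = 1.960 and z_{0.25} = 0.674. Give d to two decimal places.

For two independent groups of n = 238 each: d_min = (z_{α} + z_β)·√(2/n).
z-sum = 1.960 + 0.674 = 2.634.
d_min = 2.634 × √(2/238) = 2.634 × 0.0917 = 0.241.

d_min ≈ 0.24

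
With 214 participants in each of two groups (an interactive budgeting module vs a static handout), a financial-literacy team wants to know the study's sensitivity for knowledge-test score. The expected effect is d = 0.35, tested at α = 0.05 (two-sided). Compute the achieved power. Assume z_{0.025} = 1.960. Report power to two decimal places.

power ≈ 0.95

For two equal groups, power = Φ(d·√(n/2) − z_{α/2}).
d·√(n/2) = 0.35 × √(214/2) = 0.35 × 10.344 = 3.620.
z_β = 3.620 − 1.960 = 1.660.
Power = Φ(1.660) = 0.952.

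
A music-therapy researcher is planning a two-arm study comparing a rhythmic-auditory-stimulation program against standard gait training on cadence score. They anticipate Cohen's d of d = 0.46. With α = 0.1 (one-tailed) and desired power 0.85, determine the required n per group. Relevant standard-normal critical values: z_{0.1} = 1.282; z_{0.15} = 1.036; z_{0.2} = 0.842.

For two independent groups with equal n: n = 2·((z_{α} + z_β) / d)².
z_{α} + z_β = 1.282 + 1.036 = 2.318.
n = 2 × (2.318 / 0.46)² = 2 × 5.039² = 2 × 25.39 = 50.8.
Round up to the next whole participant.

n = 51 per group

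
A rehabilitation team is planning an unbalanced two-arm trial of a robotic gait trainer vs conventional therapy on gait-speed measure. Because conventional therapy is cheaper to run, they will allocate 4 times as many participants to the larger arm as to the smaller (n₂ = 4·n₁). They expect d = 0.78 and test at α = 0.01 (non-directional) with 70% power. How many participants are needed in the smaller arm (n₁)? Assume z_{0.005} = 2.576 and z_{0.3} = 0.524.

With allocation ratio k = n₂/n₁ = 4, Var(x̄₁−x̄₂) = σ²(1/n₁ + 1/(k·n₁)) = σ²·(k+1)/(k·n₁).
So n₁ = (1 + 1/k)·((z_{α/2} + z_β)/d)² = 1.250 × (3.100/0.78)².
n₁ = 1.250 × 15.80 = 19.7.
Round up: n₁ = 20, giving n₂ = 4 × 20 = 80.

n₁ = 20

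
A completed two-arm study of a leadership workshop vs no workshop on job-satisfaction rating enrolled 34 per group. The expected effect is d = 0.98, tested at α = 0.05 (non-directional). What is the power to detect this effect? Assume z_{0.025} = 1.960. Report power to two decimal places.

power ≈ 0.98

For two equal groups, power = Φ(d·√(n/2) − z_{α/2}).
d·√(n/2) = 0.98 × √(34/2) = 0.98 × 4.123 = 4.041.
z_β = 4.041 − 1.960 = 2.081.
Power = Φ(2.081) = 0.981.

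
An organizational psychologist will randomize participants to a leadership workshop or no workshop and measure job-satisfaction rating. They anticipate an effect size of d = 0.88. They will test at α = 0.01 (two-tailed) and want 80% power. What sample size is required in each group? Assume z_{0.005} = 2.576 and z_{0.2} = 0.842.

n = 31 per group

For two independent groups with equal n: n = 2·((z_{α/2} + z_β) / d)².
z_{α/2} + z_β = 2.576 + 0.842 = 3.418.
n = 2 × (3.418 / 0.88)² = 2 × 3.884² = 2 × 15.09 = 30.2.
Round up to the next whole participant.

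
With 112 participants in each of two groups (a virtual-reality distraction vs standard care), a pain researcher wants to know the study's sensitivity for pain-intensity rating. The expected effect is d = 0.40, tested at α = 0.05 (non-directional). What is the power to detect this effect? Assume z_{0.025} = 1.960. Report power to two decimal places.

power ≈ 0.85

For two equal groups, power = Φ(d·√(n/2) − z_{α/2}).
d·√(n/2) = 0.40 × √(112/2) = 0.40 × 7.483 = 2.993.
z_β = 2.993 − 1.960 = 1.033.
Power = Φ(1.033) = 0.849.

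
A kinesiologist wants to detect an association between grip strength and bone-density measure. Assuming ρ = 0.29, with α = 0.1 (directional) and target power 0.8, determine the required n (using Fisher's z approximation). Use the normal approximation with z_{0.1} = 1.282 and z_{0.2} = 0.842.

Fisher's z: C = ½·ln((1+r)/(1−r)) = ½·ln(1.8169) = 0.2986.
n = ((z_{α} + z_β)/C)² + 3.
(1.282 + 0.842) / 0.2986 = 2.124 / 0.2986 = 7.113.
n = 7.113² + 3 = 50.60 + 3 = 53.6.
Round up.

n = 54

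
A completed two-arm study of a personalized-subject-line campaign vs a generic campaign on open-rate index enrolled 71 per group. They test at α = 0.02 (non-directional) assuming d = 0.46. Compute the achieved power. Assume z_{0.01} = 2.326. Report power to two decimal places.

For two equal groups, power = Φ(d·√(n/2) − z_{α/2}).
d·√(n/2) = 0.46 × √(71/2) = 0.46 × 5.958 = 2.741.
z_β = 2.741 − 2.326 = 0.415.
Power = Φ(0.415) = 0.661.

power ≈ 0.66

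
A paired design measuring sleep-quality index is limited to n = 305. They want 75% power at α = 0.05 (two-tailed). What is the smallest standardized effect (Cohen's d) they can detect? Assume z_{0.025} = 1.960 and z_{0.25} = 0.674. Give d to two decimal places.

For a single sample (or paired design) of n = 305: d_min = (z_{α/2} + z_β)/√n.
z-sum = 1.960 + 0.674 = 2.634.
d_min = 2.634 / √305 = 2.634 / 17.464 = 0.151.

d_min ≈ 0.15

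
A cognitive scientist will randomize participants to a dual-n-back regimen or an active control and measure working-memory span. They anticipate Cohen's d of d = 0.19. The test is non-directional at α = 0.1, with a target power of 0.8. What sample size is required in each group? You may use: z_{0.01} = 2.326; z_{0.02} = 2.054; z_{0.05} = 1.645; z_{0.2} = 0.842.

For two independent groups with equal n: n = 2·((z_{α/2} + z_β) / d)².
z_{α/2} + z_β = 1.645 + 0.842 = 2.487.
n = 2 × (2.487 / 0.19)² = 2 × 13.089² = 2 × 171.33 = 342.7.
Round up to the next whole participant.

n = 343 per group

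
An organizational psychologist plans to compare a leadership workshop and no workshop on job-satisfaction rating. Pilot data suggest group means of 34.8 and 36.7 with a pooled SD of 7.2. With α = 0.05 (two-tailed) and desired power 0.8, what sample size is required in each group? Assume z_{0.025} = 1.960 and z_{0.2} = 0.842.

Cohen's d = |M₁ − M₂| / SD_pooled = |34.8 − 36.7| / 7.2 = 1.9 / 7.2 = 0.264.
For two independent groups with equal n: n = 2·((z_{α/2} + z_β) / d)².
z_{α/2} + z_β = 1.960 + 0.842 = 2.802.
n = 2 × (2.802 / 0.264)² = 2 × 10.614² = 2 × 112.65 = 225.3.
Round up to the next whole participant.

n = 226 per group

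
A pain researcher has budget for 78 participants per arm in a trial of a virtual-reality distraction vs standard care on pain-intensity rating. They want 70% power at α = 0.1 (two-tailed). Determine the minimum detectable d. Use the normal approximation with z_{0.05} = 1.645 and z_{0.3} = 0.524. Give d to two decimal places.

For two independent groups of n = 78 each: d_min = (z_{α/2} + z_β)·√(2/n).
z-sum = 1.645 + 0.524 = 2.169.
d_min = 2.169 × √(2/78) = 2.169 × 0.1601 = 0.347.

d_min ≈ 0.35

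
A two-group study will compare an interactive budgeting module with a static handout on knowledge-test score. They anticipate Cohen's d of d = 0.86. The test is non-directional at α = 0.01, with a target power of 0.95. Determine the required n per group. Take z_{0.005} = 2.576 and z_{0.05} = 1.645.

n = 49 per group

For two independent groups with equal n: n = 2·((z_{α/2} + z_β) / d)².
z_{α/2} + z_β = 2.576 + 1.645 = 4.221.
n = 2 × (4.221 / 0.86)² = 2 × 4.908² = 2 × 24.09 = 48.2.
Round up to the next whole participant.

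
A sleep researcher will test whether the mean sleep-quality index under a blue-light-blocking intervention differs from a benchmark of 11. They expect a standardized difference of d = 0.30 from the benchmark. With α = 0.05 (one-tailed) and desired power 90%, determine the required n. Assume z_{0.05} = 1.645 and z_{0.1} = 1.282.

For a one-sample test: n = ((z_{α} + z_β) / d)².
z_{α} + z_β = 1.645 + 1.282 = 2.927.
n = (2.927 / 0.30)² = 9.757² = 95.19.
Round up.

n = 96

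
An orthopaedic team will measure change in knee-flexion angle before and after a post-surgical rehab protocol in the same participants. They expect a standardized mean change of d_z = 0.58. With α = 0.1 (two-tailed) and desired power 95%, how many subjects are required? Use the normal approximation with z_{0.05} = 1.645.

For a paired (one-sample on differences) test: n = ((z_{α/2} + z_β) / d)².
z_{α/2} + z_β = 1.645 + 1.645 = 3.290.
n = (3.290 / 0.58)² = 5.672² = 32.18.
Round up.

n = 33 pairs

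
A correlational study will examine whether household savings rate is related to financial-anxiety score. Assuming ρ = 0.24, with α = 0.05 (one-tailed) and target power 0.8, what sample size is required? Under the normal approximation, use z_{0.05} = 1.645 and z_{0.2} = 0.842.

Fisher's z: C = ½·ln((1+r)/(1−r)) = ½·ln(1.6316) = 0.2448.
n = ((z_{α} + z_β)/C)² + 3.
(1.645 + 0.842) / 0.2448 = 2.487 / 0.2448 = 10.159.
n = 10.159² + 3 = 103.21 + 3 = 106.2.
Round up.

n = 107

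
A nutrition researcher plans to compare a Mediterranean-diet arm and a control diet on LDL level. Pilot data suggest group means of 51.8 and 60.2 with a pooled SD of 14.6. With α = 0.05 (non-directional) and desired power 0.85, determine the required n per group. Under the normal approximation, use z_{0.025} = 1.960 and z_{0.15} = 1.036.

Cohen's d = |M₁ − M₂| / SD_pooled = |51.8 − 60.2| / 14.6 = 8.4 / 14.6 = 0.575.
For two independent groups with equal n: n = 2·((z_{α/2} + z_β) / d)².
z_{α/2} + z_β = 1.960 + 1.036 = 2.996.
n = 2 × (2.996 / 0.575)² = 2 × 5.210² = 2 × 27.15 = 54.3.
Round up to the next whole participant.

n = 55 per group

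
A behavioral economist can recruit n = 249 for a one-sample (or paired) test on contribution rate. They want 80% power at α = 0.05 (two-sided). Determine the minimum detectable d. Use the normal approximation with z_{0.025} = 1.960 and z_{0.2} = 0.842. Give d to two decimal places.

d_min ≈ 0.18

For a single sample (or paired design) of n = 249: d_min = (z_{α/2} + z_β)/√n.
z-sum = 1.960 + 0.842 = 2.802.
d_min = 2.802 / √249 = 2.802 / 15.780 = 0.178.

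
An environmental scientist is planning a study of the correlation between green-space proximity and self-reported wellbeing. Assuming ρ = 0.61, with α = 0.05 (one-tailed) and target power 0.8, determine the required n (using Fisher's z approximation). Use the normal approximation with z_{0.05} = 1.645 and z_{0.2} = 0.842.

Fisher's z: C = ½·ln((1+r)/(1−r)) = ½·ln(4.1282) = 0.7089.
n = ((z_{α} + z_β)/C)² + 3.
(1.645 + 0.842) / 0.7089 = 2.487 / 0.7089 = 3.508.
n = 3.508² + 3 = 12.31 + 3 = 15.3.
Round up.

n = 16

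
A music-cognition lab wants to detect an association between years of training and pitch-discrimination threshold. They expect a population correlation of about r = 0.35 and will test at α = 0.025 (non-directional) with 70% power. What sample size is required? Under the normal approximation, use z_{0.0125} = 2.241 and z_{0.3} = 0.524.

Fisher's z: C = ½·ln((1+r)/(1−r)) = ½·ln(2.0769) = 0.3654.
n = ((z_{α/2} + z_β)/C)² + 3.
(2.241 + 0.524) / 0.3654 = 2.765 / 0.3654 = 7.567.
n = 7.567² + 3 = 57.26 + 3 = 60.3.
Round up.

n = 61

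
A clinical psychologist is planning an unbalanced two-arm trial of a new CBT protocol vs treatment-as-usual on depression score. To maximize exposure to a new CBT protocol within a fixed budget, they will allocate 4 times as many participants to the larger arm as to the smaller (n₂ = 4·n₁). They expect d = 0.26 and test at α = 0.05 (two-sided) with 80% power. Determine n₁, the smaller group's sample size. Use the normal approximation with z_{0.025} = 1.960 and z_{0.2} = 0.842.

With allocation ratio k = n₂/n₁ = 4, Var(x̄₁−x̄₂) = σ²(1/n₁ + 1/(k·n₁)) = σ²·(k+1)/(k·n₁).
So n₁ = (1 + 1/k)·((z_{α/2} + z_β)/d)² = 1.250 × (2.802/0.26)².
n₁ = 1.250 × 116.14 = 145.2.
Round up: n₁ = 146, giving n₂ = 4 × 146 = 584.

n₁ = 146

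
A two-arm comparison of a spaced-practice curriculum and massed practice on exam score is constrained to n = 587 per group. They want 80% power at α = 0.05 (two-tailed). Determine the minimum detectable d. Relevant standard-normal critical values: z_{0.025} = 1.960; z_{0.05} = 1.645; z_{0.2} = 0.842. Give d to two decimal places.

d_min ≈ 0.16

For two independent groups of n = 587 each: d_min = (z_{α/2} + z_β)·√(2/n).
z-sum = 1.960 + 0.842 = 2.802.
d_min = 2.802 × √(2/587) = 2.802 × 0.0584 = 0.164.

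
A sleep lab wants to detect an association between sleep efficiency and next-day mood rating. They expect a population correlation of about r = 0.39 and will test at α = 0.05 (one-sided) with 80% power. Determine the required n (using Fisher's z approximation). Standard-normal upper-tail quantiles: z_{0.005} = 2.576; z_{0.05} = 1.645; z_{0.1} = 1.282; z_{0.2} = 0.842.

n = 40

Fisher's z: C = ½·ln((1+r)/(1−r)) = ½·ln(2.2787) = 0.4118.
n = ((z_{α} + z_β)/C)² + 3.
(1.645 + 0.842) / 0.4118 = 2.487 / 0.4118 = 6.039.
n = 6.039² + 3 = 36.47 + 3 = 39.5.
Round up.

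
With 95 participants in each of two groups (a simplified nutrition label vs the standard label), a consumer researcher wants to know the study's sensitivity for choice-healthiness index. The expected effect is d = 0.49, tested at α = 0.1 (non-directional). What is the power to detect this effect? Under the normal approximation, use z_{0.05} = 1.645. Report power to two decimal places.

For two equal groups, power = Φ(d·√(n/2) − z_{α/2}).
d·√(n/2) = 0.49 × √(95/2) = 0.49 × 6.892 = 3.377.
z_β = 3.377 − 1.645 = 1.732.
Power = Φ(1.732) = 0.958.

power ≈ 0.96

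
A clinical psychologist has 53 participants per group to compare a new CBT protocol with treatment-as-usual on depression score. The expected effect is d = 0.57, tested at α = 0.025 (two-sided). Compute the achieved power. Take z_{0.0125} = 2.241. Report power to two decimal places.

power ≈ 0.76

For two equal groups, power = Φ(d·√(n/2) − z_{α/2}).
d·√(n/2) = 0.57 × √(53/2) = 0.57 × 5.148 = 2.934.
z_β = 2.934 − 2.241 = 0.693.
Power = Φ(0.693) = 0.756.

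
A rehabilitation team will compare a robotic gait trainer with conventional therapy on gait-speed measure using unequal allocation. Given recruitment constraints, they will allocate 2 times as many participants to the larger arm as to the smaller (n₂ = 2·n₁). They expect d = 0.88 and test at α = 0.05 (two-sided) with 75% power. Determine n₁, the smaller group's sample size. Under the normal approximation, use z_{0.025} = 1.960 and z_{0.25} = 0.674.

With allocation ratio k = n₂/n₁ = 2, Var(x̄₁−x̄₂) = σ²(1/n₁ + 1/(k·n₁)) = σ²·(k+1)/(k·n₁).
So n₁ = (1 + 1/k)·((z_{α/2} + z_β)/d)² = 1.500 × (2.634/0.88)².
n₁ = 1.500 × 8.96 = 13.4.
Round up: n₁ = 14, giving n₂ = 2 × 14 = 28.

n₁ = 14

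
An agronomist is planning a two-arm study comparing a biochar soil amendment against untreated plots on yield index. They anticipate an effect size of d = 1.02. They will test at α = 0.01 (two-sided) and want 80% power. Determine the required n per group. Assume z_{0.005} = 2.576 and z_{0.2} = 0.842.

n = 23 per group

For two independent groups with equal n: n = 2·((z_{α/2} + z_β) / d)².
z_{α/2} + z_β = 2.576 + 0.842 = 3.418.
n = 2 × (3.418 / 1.02)² = 2 × 3.351² = 2 × 11.23 = 22.5.
Round up to the next whole participant.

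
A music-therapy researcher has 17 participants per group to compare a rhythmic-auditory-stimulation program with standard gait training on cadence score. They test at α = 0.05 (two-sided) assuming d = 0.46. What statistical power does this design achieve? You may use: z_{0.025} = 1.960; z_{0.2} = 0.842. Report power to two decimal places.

For two equal groups, power = Φ(d·√(n/2) − z_{α/2}).
d·√(n/2) = 0.46 × √(17/2) = 0.46 × 2.915 = 1.341.
z_β = 1.341 − 1.960 = -0.619.
Power = Φ(-0.619) = 0.268.

power ≈ 0.27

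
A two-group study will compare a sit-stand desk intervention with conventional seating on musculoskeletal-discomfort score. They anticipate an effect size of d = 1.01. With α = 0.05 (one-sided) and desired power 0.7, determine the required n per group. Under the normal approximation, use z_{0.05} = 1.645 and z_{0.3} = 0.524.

n = 10 per group

For two independent groups with equal n: n = 2·((z_{α} + z_β) / d)².
z_{α} + z_β = 1.645 + 0.524 = 2.169.
n = 2 × (2.169 / 1.01)² = 2 × 2.148² = 2 × 4.61 = 9.2.
Round up to the next whole participant.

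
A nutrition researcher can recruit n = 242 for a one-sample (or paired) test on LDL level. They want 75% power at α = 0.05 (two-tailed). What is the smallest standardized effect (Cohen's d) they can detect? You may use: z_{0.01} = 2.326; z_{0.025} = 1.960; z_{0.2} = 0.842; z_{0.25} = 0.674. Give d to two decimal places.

d_min ≈ 0.17

For a single sample (or paired design) of n = 242: d_min = (z_{α/2} + z_β)/√n.
z-sum = 1.960 + 0.674 = 2.634.
d_min = 2.634 / √242 = 2.634 / 15.556 = 0.169.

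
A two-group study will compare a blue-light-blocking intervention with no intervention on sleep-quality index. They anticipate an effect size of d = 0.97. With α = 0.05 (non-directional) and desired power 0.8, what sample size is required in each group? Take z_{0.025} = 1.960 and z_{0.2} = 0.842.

For two independent groups with equal n: n = 2·((z_{α/2} + z_β) / d)².
z_{α/2} + z_β = 1.960 + 0.842 = 2.802.
n = 2 × (2.802 / 0.97)² = 2 × 2.889² = 2 × 8.34 = 16.7.
Round up to the next whole participant.

n = 17 per group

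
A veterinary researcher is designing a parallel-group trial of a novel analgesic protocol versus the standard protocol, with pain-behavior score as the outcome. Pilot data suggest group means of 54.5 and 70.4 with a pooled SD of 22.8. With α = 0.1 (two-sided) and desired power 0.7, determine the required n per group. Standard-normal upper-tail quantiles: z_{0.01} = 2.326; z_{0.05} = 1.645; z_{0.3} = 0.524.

n = 20 per group

Cohen's d = |M₁ − M₂| / SD_pooled = |54.5 − 70.4| / 22.8 = 15.9 / 22.8 = 0.697.
For two independent groups with equal n: n = 2·((z_{α/2} + z_β) / d)².
z_{α/2} + z_β = 1.645 + 0.524 = 2.169.
n = 2 × (2.169 / 0.697)² = 2 × 3.112² = 2 × 9.68 = 19.4.
Round up to the next whole participant.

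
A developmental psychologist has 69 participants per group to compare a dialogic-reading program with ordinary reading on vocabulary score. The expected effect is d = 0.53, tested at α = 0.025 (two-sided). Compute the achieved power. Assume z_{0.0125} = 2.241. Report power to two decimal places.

power ≈ 0.81

For two equal groups, power = Φ(d·√(n/2) − z_{α/2}).
d·√(n/2) = 0.53 × √(69/2) = 0.53 × 5.874 = 3.113.
z_β = 3.113 − 2.241 = 0.872.
Power = Φ(0.872) = 0.808.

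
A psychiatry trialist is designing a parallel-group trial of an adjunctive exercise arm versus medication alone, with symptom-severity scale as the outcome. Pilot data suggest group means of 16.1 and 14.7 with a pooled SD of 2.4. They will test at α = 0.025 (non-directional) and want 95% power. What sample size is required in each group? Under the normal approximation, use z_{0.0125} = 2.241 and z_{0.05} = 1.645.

n = 89 per group

Cohen's d = |M₁ − M₂| / SD_pooled = |16.1 − 14.7| / 2.4 = 1.4 / 2.4 = 0.583.
For two independent groups with equal n: n = 2·((z_{α/2} + z_β) / d)².
z_{α/2} + z_β = 2.241 + 1.645 = 3.886.
n = 2 × (3.886 / 0.583)² = 2 × 6.666² = 2 × 44.43 = 88.9.
Round up to the next whole participant.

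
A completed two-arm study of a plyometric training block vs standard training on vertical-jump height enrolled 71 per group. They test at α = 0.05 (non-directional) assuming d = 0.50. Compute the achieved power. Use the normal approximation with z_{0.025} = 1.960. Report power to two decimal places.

For two equal groups, power = Φ(d·√(n/2) − z_{α/2}).
d·√(n/2) = 0.50 × √(71/2) = 0.50 × 5.958 = 2.979.
z_β = 2.979 − 1.960 = 1.019.
Power = Φ(1.019) = 0.846.

power ≈ 0.85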